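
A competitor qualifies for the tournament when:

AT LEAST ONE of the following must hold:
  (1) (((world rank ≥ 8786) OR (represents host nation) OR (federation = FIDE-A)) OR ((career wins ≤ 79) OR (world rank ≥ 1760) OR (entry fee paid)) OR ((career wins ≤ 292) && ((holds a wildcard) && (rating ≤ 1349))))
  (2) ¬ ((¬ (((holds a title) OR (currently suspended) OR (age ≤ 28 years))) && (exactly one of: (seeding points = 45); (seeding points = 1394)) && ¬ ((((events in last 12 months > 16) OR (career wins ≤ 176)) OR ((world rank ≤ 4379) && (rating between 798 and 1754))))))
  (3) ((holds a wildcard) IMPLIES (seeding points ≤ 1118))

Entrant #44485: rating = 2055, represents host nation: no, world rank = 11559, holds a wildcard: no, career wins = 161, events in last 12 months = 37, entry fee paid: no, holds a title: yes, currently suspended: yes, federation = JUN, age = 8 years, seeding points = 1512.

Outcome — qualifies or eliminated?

Qualifies

Atomic conditions:
  world rank ≥ 8786: 11559 ≥ 8786 is true
  represents host nation: no → false
  federation = FIDE-A: JUN == FIDE-A is false
  career wins ≤ 79: 161 ≤ 79 is false
  world rank ≥ 1760: 11559 ≥ 1760 is true
  entry fee paid: no → false
  career wins ≤ 292: 161 ≤ 292 is true
  holds a wildcard: no → false
  rating ≤ 1349: 2055 ≤ 1349 is false
  holds a title: yes → true
  currently suspended: yes → true
  age ≤ 28 years: 8 ≤ 28 is true
  seeding points = 45: 1512 == 45 is false
  seeding points = 1394: 1512 == 1394 is false
  events in last 12 months > 16: 37 > 16 is true
  career wins ≤ 176: 161 ≤ 176 is true
  world rank ≤ 4379: 11559 ≤ 4379 is false
  rating between 798 and 1754: 2055 in [798, 1754] is false
  seeding points ≤ 1118: 1512 ≤ 1118 is false
Combine:
[1.1] true OR false OR false = true
[1.2] false OR true OR false = true
[1.3.2] false AND false = false
[1.3] true AND false = false
[1] true OR true OR false = true
[2.1.1.1] true OR true OR true = true
[2.1.1] NOT true = false
[2.1.2] exactly-one(false, false) = false
[2.1.3.1.1] true OR true = true
[2.1.3.1.2] false AND false = false
[2.1.3.1] true OR false = true
[2.1.3] NOT true = false
[2.1] false AND false AND false = false
[2] NOT false = true
[3] false → false (antecedent false ⇒ implication holds) = true
[root] true OR true OR true = true
Overall: true → qualifies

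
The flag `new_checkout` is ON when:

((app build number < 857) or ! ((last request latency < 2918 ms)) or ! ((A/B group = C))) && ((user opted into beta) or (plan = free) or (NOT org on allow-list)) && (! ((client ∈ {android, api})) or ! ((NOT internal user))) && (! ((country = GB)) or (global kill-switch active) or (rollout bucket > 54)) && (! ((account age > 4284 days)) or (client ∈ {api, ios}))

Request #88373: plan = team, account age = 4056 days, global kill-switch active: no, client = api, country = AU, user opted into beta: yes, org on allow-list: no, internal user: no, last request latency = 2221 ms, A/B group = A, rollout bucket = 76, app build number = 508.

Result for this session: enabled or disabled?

Disabled

Atomic conditions:
  app build number < 857: 508 < 857 is true
  last request latency < 2918 ms: 2221 < 2918 is true
  A/B group = C: A == C is false
  user opted into beta: yes → true
  plan = free: team == free is false
  NOT org on allow-list: no → true
  client ∈ {android, api}: api is in the set → true
  NOT internal user: no → true
  country = GB: AU == GB is false
  global kill-switch active: no → false
  rollout bucket > 54: 76 > 54 is true
  account age > 4284 days: 4056 > 4284 is false
  client ∈ {api, ios}: api is in the set → true
Combine:
[1.2] NOT true = false
[1.3] NOT false = true
[1] true OR false OR true = true
[2] true OR false OR true = true
[3.1] NOT true = false
[3.2] NOT true = false
[3] false OR false = false
[4.1] NOT false = true
[4] true OR false OR true = true
[5.1] NOT false = true
[5] true OR true = true
[root] true AND true AND false AND true AND true = false
Overall: false → disabled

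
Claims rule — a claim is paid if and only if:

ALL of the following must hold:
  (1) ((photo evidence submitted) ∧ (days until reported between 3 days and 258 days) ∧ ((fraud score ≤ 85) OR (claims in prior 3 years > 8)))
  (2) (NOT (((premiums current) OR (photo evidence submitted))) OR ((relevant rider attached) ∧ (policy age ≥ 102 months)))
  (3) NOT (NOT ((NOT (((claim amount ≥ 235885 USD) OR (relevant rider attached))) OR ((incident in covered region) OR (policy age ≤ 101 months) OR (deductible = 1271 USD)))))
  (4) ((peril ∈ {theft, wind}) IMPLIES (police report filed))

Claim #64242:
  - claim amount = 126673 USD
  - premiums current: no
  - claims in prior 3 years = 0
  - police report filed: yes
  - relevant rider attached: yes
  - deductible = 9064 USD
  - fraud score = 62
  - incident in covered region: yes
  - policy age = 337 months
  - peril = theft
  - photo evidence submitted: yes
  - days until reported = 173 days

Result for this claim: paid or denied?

Paid

Atomic conditions:
  photo evidence submitted: yes → true
  days until reported between 3 days and 258 days: 173 in [3, 258] is true
  fraud score ≤ 85: 62 ≤ 85 is true
  claims in prior 3 years > 8: 0 > 8 is false
  premiums current: no → false
  relevant rider attached: yes → true
  policy age ≥ 102 months: 337 ≥ 102 is true
  claim amount ≥ 235885 USD: 126673 ≥ 235885 is false
  incident in covered region: yes → true
  policy age ≤ 101 months: 337 ≤ 101 is false
  deductible = 1271 USD: 9064 == 1271 is false
  peril ∈ {theft, wind}: theft is in the set → true
  police report filed: yes → true
Combine:
[1.3] true OR false = true
[1] true AND true AND true = true
[2.1.1] false OR true = true
[2.1] NOT true = false
[2.2] true AND true = true
[2] false OR true = true
[3.1.1.1.1] false OR true = true
[3.1.1.1] NOT true = false
[3.1.1.2] true OR false OR false = true
[3.1.1] false OR true = true
[3.1] NOT true = false
[3] NOT false = true
[4] true → true = true
[root] true AND true AND true AND true = true
Overall: true → paid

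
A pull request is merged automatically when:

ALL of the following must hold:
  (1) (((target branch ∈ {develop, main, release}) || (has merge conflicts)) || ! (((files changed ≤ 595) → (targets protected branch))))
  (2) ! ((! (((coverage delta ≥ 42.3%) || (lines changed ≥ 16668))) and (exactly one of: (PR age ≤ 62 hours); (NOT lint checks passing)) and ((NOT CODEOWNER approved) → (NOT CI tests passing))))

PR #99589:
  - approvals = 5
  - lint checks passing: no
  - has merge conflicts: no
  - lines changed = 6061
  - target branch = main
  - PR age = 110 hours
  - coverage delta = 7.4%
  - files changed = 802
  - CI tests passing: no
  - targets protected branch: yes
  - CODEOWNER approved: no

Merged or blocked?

Atomic conditions:
  target branch ∈ {develop, main, release}: main is in the set → true
  has merge conflicts: no → false
  files changed ≤ 595: 802 ≤ 595 is false
  targets protected branch: yes → true
  coverage delta ≥ 42.3%: 7.4 ≥ 42.3 is false
  lines changed ≥ 16668: 6061 ≥ 16668 is false
  PR age ≤ 62 hours: 110 ≤ 62 is false
  NOT lint checks passing: no → true
  NOT CODEOWNER approved: no → true
  NOT CI tests passing: no → true
Combine:
[1.1] true OR false = true
[1.2.1] false → true (antecedent false ⇒ implication holds) = true
[1.2] NOT true = false
[1] true OR false = true
[2.1.1.1] false OR false = false
[2.1.1] NOT false = true
[2.1.2] exactly-one(false, true) = true
[2.1.3] true → true = true
[2.1] true AND true AND true = true
[2] NOT true = false
[root] true AND false = false
Overall: false → blocked

Blocked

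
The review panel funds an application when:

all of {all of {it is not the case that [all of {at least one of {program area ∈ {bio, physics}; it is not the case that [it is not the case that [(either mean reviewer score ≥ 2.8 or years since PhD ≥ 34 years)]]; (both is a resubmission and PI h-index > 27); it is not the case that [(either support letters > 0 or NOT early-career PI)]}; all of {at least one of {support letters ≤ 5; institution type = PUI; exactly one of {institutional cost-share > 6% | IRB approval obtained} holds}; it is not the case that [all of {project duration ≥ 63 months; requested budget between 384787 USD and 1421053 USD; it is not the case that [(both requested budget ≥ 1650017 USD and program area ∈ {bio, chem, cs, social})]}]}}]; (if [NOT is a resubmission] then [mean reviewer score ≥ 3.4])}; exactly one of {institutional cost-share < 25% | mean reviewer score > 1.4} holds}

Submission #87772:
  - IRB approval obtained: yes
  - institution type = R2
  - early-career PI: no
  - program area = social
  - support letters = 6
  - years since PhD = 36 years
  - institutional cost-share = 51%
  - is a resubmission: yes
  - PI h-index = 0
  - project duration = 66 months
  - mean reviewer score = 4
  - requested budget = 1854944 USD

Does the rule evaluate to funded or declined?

Atomic conditions:
  program area ∈ {bio, physics}: social is not in the set → false
  mean reviewer score ≥ 2.8: 4 ≥ 2.8 is true
  years since PhD ≥ 34 years: 36 ≥ 34 is true
  is a resubmission: yes → true
  PI h-index > 27: 0 > 27 is false
  support letters > 0: 6 > 0 is true
  NOT early-career PI: no → true
  support letters ≤ 5: 6 ≤ 5 is false
  institution type = PUI: R2 == PUI is false
  institutional cost-share > 6%: 51 > 6 is true
  IRB approval obtained: yes → true
  project duration ≥ 63 months: 66 ≥ 63 is true
  requested budget between 384787 USD and 1421053 USD: 1854944 in [384787, 1421053] is false
  requested budget ≥ 1650017 USD: 1854944 ≥ 1650017 is true
  program area ∈ {bio, chem, cs, social}: social is in the set → true
  NOT is a resubmission: yes → false
  mean reviewer score ≥ 3.4: 4 ≥ 3.4 is true
  institutional cost-share < 25%: 51 < 25 is false
  mean reviewer score > 1.4: 4 > 1.4 is true
Combine:
[1.1.1.1.2.1.1] true OR true = true
[1.1.1.1.2.1] NOT true = false
[1.1.1.1.2] NOT false = true
[1.1.1.1.3] true AND false = false
[1.1.1.1.4.1] true OR true = true
[1.1.1.1.4] NOT true = false
[1.1.1.1] false OR true OR false OR false = true
[1.1.1.2.1.3] exactly-one(true, true) = false
[1.1.1.2.1] false OR false OR false = false
[1.1.1.2.2.1.3.1] true AND true = true
[1.1.1.2.2.1.3] NOT true = false
[1.1.1.2.2.1] true AND false AND false = false
[1.1.1.2.2] NOT false = true
[1.1.1.2] false AND true = false
[1.1.1] true AND false = false
[1.1] NOT false = true
[1.2] false → true (antecedent false ⇒ implication holds) = true
[1] true AND true = true
[2] exactly-one(false, true) = true
[root] true AND true = true
Overall: true → funded

Funded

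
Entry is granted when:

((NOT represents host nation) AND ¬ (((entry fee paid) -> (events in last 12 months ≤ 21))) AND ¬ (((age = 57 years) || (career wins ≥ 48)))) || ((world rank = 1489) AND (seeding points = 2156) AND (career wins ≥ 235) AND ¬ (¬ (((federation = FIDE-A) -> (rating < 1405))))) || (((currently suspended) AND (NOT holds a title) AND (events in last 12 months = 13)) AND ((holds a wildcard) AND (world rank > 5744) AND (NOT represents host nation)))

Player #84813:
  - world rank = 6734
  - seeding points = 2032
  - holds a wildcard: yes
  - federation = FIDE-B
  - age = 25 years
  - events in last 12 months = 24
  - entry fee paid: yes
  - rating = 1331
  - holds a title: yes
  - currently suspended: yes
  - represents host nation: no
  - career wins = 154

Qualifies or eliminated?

Eliminated

Atomic conditions:
  NOT represents host nation: no → true
  entry fee paid: yes → true
  events in last 12 months ≤ 21: 24 ≤ 21 is false
  age = 57 years: 25 == 57 is false
  career wins ≥ 48: 154 ≥ 48 is true
  world rank = 1489: 6734 == 1489 is false
  seeding points = 2156: 2032 == 2156 is false
  career wins ≥ 235: 154 ≥ 235 is false
  federation = FIDE-A: FIDE-B == FIDE-A is false
  rating < 1405: 1331 < 1405 is true
  currently suspended: yes → true
  NOT holds a title: yes → false
  events in last 12 months = 13: 24 == 13 is false
  holds a wildcard: yes → true
  world rank > 5744: 6734 > 5744 is true
Combine:
[1.2.1] true → false = false
[1.2] NOT false = true
[1.3.1] false OR true = true
[1.3] NOT true = false
[1] true AND true AND false = false
[2.4.1.1] false → true (antecedent false ⇒ implication holds) = true
[2.4.1] NOT true = false
[2.4] NOT false = true
[2] false AND false AND false AND true = false
[3.1] true AND false AND false = false
[3.2] true AND true AND true = true
[3] false AND true = false
[root] false OR false OR false = false
Overall: false → eliminated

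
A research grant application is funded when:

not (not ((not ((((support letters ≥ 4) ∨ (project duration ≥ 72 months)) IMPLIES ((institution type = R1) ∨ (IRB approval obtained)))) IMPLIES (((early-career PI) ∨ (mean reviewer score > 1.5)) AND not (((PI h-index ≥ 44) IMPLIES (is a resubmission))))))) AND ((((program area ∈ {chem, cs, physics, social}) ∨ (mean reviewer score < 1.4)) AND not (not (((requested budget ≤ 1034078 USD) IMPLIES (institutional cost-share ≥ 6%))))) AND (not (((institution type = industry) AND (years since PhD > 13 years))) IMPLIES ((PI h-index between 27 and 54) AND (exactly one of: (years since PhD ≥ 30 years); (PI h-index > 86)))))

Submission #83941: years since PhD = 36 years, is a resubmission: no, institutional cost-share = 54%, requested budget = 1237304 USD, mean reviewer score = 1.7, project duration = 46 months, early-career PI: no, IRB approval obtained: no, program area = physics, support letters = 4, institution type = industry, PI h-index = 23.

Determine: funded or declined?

Declined

Atomic conditions:
  support letters ≥ 4: 4 ≥ 4 is true
  project duration ≥ 72 months: 46 ≥ 72 is false
  institution type = R1: industry == R1 is false
  IRB approval obtained: no → false
  early-career PI: no → false
  mean reviewer score > 1.5: 1.7 > 1.5 is true
  PI h-index ≥ 44: 23 ≥ 44 is false
  is a resubmission: no → false
  program area ∈ {chem, cs, physics, social}: physics is in the set → true
  mean reviewer score < 1.4: 1.7 < 1.4 is false
  requested budget ≤ 1034078 USD: 1237304 ≤ 1034078 is false
  institutional cost-share ≥ 6%: 54 ≥ 6 is true
  institution type = industry: industry == industry is true
  years since PhD > 13 years: 36 > 13 is true
  PI h-index between 27 and 54: 23 in [27, 54] is false
  years since PhD ≥ 30 years: 36 ≥ 30 is true
  PI h-index > 86: 23 > 86 is false
Combine:
[1.1.1.1.1.1] true OR false = true
[1.1.1.1.1.2] false OR false = false
[1.1.1.1.1] true → false = false
[1.1.1.1] NOT false = true
[1.1.1.2.1] false OR true = true
[1.1.1.2.2.1] false → false (antecedent false ⇒ implication holds) = true
[1.1.1.2.2] NOT true = false
[1.1.1.2] true AND false = false
[1.1.1] true → false = false
[1.1] NOT false = true
[1] NOT true = false
[2.1.1] true OR false = true
[2.1.2.1.1] false → true (antecedent false ⇒ implication holds) = true
[2.1.2.1] NOT true = false
[2.1.2] NOT false = true
[2.1] true AND true = true
[2.2.1.1] true AND true = true
[2.2.1] NOT true = false
[2.2.2.2] exactly-one(true, false) = true
[2.2.2] false AND true = false
[2.2] false → false (antecedent false ⇒ implication holds) = true
[2] true AND true = true
[root] false AND true = false
Overall: false → declined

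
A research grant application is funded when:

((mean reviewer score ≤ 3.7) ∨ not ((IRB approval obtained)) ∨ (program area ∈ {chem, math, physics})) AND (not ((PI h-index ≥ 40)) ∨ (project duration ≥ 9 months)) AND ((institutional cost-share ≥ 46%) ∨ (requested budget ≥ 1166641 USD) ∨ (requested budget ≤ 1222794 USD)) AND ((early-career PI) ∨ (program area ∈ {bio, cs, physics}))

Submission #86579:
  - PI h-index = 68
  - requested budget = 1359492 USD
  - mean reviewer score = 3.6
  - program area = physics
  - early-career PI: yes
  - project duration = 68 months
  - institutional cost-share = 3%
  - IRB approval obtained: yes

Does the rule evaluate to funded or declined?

Funded

Atomic conditions:
  mean reviewer score ≤ 3.7: 3.6 ≤ 3.7 is true
  IRB approval obtained: yes → true
  program area ∈ {chem, math, physics}: physics is in the set → true
  PI h-index ≥ 40: 68 ≥ 40 is true
  project duration ≥ 9 months: 68 ≥ 9 is true
  institutional cost-share ≥ 46%: 3 ≥ 46 is false
  requested budget ≥ 1166641 USD: 1359492 ≥ 1166641 is true
  requested budget ≤ 1222794 USD: 1359492 ≤ 1222794 is false
  early-career PI: yes → true
  program area ∈ {bio, cs, physics}: physics is in the set → true
Combine:
[1.2] NOT true = false
[1] true OR false OR true = true
[2.1] NOT true = false
[2] false OR true = true
[3] false OR true OR false = true
[4] true OR true = true
[root] true AND true AND true AND true = true
Overall: true → funded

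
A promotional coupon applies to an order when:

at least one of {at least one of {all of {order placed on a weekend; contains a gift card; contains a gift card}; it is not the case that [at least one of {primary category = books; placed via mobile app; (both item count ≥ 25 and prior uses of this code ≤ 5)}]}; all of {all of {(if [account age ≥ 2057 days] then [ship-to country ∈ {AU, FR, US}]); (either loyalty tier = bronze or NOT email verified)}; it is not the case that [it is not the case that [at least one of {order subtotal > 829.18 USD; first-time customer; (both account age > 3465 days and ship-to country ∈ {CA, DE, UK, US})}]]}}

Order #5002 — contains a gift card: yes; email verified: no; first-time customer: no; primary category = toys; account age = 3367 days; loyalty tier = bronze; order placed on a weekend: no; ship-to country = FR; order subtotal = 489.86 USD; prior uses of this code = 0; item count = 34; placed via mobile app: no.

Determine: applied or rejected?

Atomic conditions:
  order placed on a weekend: no → false
  contains a gift card: yes → true
  primary category = books: toys == books is false
  placed via mobile app: no → false
  item count ≥ 25: 34 ≥ 25 is true
  prior uses of this code ≤ 5: 0 ≤ 5 is true
  account age ≥ 2057 days: 3367 ≥ 2057 is true
  ship-to country ∈ {AU, FR, US}: FR is in the set → true
  loyalty tier = bronze: bronze == bronze is true
  NOT email verified: no → true
  order subtotal > 829.18 USD: 489.86 > 829.18 is false
  first-time customer: no → false
  account age > 3465 days: 3367 > 3465 is false
  ship-to country ∈ {CA, DE, UK, US}: FR is not in the set → false
Combine:
[1.1] false AND true AND true = false
[1.2.1.3] true AND true = true
[1.2.1] false OR false OR true = true
[1.2] NOT true = false
[1] false OR false = false
[2.1.1] true → true = true
[2.1.2] true OR true = true
[2.1] true AND true = true
[2.2.1.1.3] false AND false = false
[2.2.1.1] false OR false OR false = false
[2.2.1] NOT false = true
[2.2] NOT true = false
[2] true AND false = false
[root] false OR false = false
Overall: false → rejected

Rejected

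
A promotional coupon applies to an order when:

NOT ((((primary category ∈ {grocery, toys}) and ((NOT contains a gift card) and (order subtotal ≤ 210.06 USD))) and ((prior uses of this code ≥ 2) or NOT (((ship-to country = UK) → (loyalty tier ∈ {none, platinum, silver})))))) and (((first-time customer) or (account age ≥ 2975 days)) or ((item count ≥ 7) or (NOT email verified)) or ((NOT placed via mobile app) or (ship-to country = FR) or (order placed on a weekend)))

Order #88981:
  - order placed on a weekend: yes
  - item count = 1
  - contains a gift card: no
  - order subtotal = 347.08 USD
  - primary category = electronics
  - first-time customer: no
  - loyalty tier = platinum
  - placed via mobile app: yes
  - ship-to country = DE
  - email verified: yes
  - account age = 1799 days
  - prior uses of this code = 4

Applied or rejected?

Atomic conditions:
  primary category ∈ {grocery, toys}: electronics is not in the set → false
  NOT contains a gift card: no → true
  order subtotal ≤ 210.06 USD: 347.08 ≤ 210.06 is false
  prior uses of this code ≥ 2: 4 ≥ 2 is true
  ship-to country = UK: DE == UK is false
  loyalty tier ∈ {none, platinum, silver}: platinum is in the set → true
  first-time customer: no → false
  account age ≥ 2975 days: 1799 ≥ 2975 is false
  item count ≥ 7: 1 ≥ 7 is false
  NOT email verified: yes → false
  NOT placed via mobile app: yes → false
  ship-to country = FR: DE == FR is false
  order placed on a weekend: yes → true
Combine:
[1.1.1.2] true AND false = false
[1.1.1] false AND false = false
[1.1.2.2.1] false → true (antecedent false ⇒ implication holds) = true
[1.1.2.2] NOT true = false
[1.1.2] true OR false = true
[1.1] false AND true = false
[1] NOT false = true
[2.1] false OR false = false
[2.2] false OR false = false
[2.3] false OR false OR true = true
[2] false OR false OR true = true
[root] true AND true = true
Overall: true → applied

Applied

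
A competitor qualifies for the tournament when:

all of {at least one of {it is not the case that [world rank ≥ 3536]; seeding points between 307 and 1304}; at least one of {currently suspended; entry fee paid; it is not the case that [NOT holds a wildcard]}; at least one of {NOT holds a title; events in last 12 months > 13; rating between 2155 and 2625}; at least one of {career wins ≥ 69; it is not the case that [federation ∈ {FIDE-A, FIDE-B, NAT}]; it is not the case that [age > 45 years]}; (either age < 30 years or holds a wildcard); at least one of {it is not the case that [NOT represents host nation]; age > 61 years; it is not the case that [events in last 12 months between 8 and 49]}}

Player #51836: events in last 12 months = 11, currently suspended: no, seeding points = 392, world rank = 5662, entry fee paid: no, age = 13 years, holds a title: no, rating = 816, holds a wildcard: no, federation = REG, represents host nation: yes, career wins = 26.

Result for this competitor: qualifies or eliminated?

Eliminated

Atomic conditions:
  world rank ≥ 3536: 5662 ≥ 3536 is true
  seeding points between 307 and 1304: 392 in [307, 1304] is true
  currently suspended: no → false
  entry fee paid: no → false
  NOT holds a wildcard: no → true
  NOT holds a title: no → true
  events in last 12 months > 13: 11 > 13 is false
  rating between 2155 and 2625: 816 in [2155, 2625] is false
  career wins ≥ 69: 26 ≥ 69 is false
  federation ∈ {FIDE-A, FIDE-B, NAT}: REG is not in the set → false
  age > 45 years: 13 > 45 is false
  age < 30 years: 13 < 30 is true
  holds a wildcard: no → false
  NOT represents host nation: yes → false
  age > 61 years: 13 > 61 is false
  events in last 12 months between 8 and 49: 11 in [8, 49] is true
Combine:
[1.1] NOT true = false
[1] false OR true = true
[2.3] NOT true = false
[2] false OR false OR false = false
[3] true OR false OR false = true
[4.2] NOT false = true
[4.3] NOT false = true
[4] false OR true OR true = true
[5] true OR false = true
[6.1] NOT false = true
[6.3] NOT true = false
[6] true OR false OR false = true
[root] true AND false AND true AND true AND true AND true = false
Overall: false → eliminated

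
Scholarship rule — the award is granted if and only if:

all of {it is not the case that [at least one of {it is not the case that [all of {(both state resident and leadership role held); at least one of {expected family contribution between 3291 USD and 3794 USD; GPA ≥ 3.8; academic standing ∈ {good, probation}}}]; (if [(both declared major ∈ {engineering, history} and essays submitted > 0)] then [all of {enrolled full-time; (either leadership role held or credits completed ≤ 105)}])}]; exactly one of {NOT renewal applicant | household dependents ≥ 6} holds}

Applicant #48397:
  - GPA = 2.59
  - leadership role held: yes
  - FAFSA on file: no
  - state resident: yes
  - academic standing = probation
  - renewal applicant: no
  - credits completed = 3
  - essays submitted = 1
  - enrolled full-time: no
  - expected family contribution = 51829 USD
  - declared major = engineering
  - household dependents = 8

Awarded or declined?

Declined

Atomic conditions:
  state resident: yes → true
  leadership role held: yes → true
  expected family contribution between 3291 USD and 3794 USD: 51829 in [3291, 3794] is false
  GPA ≥ 3.8: 2.59 ≥ 3.8 is false
  academic standing ∈ {good, probation}: probation is in the set → true
  declared major ∈ {engineering, history}: engineering is in the set → true
  essays submitted > 0: 1 > 0 is true
  enrolled full-time: no → false
  credits completed ≤ 105: 3 ≤ 105 is true
  NOT renewal applicant: no → true
  household dependents ≥ 6: 8 ≥ 6 is true
Combine:
[1.1.1.1.1] true AND true = true
[1.1.1.1.2] false OR false OR true = true
[1.1.1.1] true AND true = true
[1.1.1] NOT true = false
[1.1.2.1] true AND true = true
[1.1.2.2.2] true OR true = true
[1.1.2.2] false AND true = false
[1.1.2] true → false = false
[1.1] false OR false = false
[1] NOT false = true
[2] exactly-one(true, true) = false
[root] true AND false = false
Overall: false → declined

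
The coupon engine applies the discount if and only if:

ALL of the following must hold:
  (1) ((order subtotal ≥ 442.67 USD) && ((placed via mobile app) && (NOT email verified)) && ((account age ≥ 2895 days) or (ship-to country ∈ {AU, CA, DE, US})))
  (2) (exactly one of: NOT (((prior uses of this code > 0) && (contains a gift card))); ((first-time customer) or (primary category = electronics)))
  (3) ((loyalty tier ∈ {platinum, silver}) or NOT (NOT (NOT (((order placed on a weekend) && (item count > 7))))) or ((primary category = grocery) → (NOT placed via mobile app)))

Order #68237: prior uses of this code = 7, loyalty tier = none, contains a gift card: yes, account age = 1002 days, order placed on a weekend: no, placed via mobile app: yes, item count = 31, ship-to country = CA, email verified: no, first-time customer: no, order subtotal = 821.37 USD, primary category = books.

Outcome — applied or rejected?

Atomic conditions:
  order subtotal ≥ 442.67 USD: 821.37 ≥ 442.67 is true
  placed via mobile app: yes → true
  NOT email verified: no → true
  account age ≥ 2895 days: 1002 ≥ 2895 is false
  ship-to country ∈ {AU, CA, DE, US}: CA is in the set → true
  prior uses of this code > 0: 7 > 0 is true
  contains a gift card: yes → true
  first-time customer: no → false
  primary category = electronics: books == electronics is false
  loyalty tier ∈ {platinum, silver}: none is not in the set → false
  order placed on a weekend: no → false
  item count > 7: 31 > 7 is true
  primary category = grocery: books == grocery is false
  NOT placed via mobile app: yes → false
Combine:
[1.2] true AND true = true
[1.3] false OR true = true
[1] true AND true AND true = true
[2.1.1] true AND true = true
[2.1] NOT true = false
[2.2] false OR false = false
[2] exactly-one(false, false) = false
[3.2.1.1.1] false AND true = false
[3.2.1.1] NOT false = true
[3.2.1] NOT true = false
[3.2] NOT false = true
[3.3] false → false (antecedent false ⇒ implication holds) = true
[3] false OR true OR true = true
[root] true AND false AND true = false
Overall: false → rejected

Rejected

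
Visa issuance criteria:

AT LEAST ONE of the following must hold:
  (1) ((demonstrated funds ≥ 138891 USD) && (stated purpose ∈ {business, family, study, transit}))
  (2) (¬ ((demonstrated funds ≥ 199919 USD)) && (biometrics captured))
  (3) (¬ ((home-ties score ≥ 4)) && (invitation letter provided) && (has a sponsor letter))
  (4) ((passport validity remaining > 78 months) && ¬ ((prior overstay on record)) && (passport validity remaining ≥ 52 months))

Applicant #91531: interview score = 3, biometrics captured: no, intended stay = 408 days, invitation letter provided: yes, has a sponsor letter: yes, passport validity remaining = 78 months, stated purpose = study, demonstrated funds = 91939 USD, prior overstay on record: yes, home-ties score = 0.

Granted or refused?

Atomic conditions:
  demonstrated funds ≥ 138891 USD: 91939 ≥ 138891 is false
  stated purpose ∈ {business, family, study, transit}: study is in the set → true
  demonstrated funds ≥ 199919 USD: 91939 ≥ 199919 is false
  biometrics captured: no → false
  home-ties score ≥ 4: 0 ≥ 4 is false
  invitation letter provided: yes → true
  has a sponsor letter: yes → true
  passport validity remaining > 78 months: 78 > 78 is false
  prior overstay on record: yes → true
  passport validity remaining ≥ 52 months: 78 ≥ 52 is true
Combine:
[1] false AND true = false
[2.1] NOT false = true
[2] true AND false = false
[3.1] NOT false = true
[3] true AND true AND true = true
[4.2] NOT true = false
[4] false AND false AND true = false
[root] false OR false OR true OR false = true
Overall: true → granted

Granted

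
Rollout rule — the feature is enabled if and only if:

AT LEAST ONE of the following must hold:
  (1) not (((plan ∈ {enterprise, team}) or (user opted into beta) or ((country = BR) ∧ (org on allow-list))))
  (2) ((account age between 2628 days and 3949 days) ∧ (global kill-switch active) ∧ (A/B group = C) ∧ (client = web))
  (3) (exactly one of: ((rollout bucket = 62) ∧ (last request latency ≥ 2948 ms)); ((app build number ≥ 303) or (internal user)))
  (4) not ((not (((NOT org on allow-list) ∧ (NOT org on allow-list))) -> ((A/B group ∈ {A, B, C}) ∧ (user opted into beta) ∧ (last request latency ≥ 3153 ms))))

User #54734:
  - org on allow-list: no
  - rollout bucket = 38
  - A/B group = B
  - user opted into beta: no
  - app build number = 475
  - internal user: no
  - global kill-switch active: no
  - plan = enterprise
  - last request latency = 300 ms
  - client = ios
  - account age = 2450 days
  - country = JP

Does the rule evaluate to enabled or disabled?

Enabled

Atomic conditions:
  plan ∈ {enterprise, team}: enterprise is in the set → true
  user opted into beta: no → false
  country = BR: JP == BR is false
  org on allow-list: no → false
  account age between 2628 days and 3949 days: 2450 in [2628, 3949] is false
  global kill-switch active: no → false
  A/B group = C: B == C is false
  client = web: ios == web is false
  rollout bucket = 62: 38 == 62 is false
  last request latency ≥ 2948 ms: 300 ≥ 2948 is false
  app build number ≥ 303: 475 ≥ 303 is true
  internal user: no → false
  NOT org on allow-list: no → true
  A/B group ∈ {A, B, C}: B is in the set → true
  last request latency ≥ 3153 ms: 300 ≥ 3153 is false
Combine:
[1.1.3] false AND false = false
[1.1] true OR false OR false = true
[1] NOT true = false
[2] false AND false AND false AND false = false
[3.1] false AND false = false
[3.2] true OR false = true
[3] exactly-one(false, true) = true
[4.1.1.1] true AND true = true
[4.1.1] NOT true = false
[4.1.2] true AND false AND false = false
[4.1] false → false (antecedent false ⇒ implication holds) = true
[4] NOT true = false
[root] false OR false OR true OR false = true
Overall: true → enabled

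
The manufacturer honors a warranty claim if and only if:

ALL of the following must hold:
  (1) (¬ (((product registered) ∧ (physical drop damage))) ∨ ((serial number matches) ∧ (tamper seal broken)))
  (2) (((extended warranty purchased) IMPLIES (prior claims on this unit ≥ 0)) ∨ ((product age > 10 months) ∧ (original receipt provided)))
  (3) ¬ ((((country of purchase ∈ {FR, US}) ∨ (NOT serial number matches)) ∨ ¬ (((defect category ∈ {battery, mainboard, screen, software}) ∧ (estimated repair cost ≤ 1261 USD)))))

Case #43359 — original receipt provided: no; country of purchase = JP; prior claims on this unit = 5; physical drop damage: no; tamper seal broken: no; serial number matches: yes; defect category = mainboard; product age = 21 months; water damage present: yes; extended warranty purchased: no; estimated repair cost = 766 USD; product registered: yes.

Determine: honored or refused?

Honored

Atomic conditions:
  product registered: yes → true
  physical drop damage: no → false
  serial number matches: yes → true
  tamper seal broken: no → false
  extended warranty purchased: no → false
  prior claims on this unit ≥ 0: 5 ≥ 0 is true
  product age > 10 months: 21 > 10 is true
  original receipt provided: no → false
  country of purchase ∈ {FR, US}: JP is not in the set → false
  NOT serial number matches: yes → false
  defect category ∈ {battery, mainboard, screen, software}: mainboard is in the set → true
  estimated repair cost ≤ 1261 USD: 766 ≤ 1261 is true
Combine:
[1.1.1] true AND false = false
[1.1] NOT false = true
[1.2] true AND false = false
[1] true OR false = true
[2.1] false → true (antecedent false ⇒ implication holds) = true
[2.2] true AND false = false
[2] true OR false = true
[3.1.1] false OR false = false
[3.1.2.1] true AND true = true
[3.1.2] NOT true = false
[3.1] false OR false = false
[3] NOT false = true
[root] true AND true AND true = true
Overall: true → honored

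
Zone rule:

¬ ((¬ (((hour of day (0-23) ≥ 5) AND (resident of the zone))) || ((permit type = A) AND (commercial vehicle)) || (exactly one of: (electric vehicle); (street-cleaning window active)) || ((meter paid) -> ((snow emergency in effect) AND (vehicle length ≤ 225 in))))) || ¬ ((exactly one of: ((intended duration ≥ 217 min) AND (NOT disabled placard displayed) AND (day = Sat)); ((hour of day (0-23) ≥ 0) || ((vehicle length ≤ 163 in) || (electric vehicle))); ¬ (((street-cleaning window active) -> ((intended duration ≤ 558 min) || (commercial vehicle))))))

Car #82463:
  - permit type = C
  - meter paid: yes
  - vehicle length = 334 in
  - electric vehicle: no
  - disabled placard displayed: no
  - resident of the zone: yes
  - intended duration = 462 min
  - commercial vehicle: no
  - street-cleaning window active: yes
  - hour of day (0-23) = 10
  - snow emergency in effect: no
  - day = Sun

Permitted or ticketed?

Atomic conditions:
  hour of day (0-23) ≥ 5: 10 ≥ 5 is true
  resident of the zone: yes → true
  permit type = A: C == A is false
  commercial vehicle: no → false
  electric vehicle: no → false
  street-cleaning window active: yes → true
  meter paid: yes → true
  snow emergency in effect: no → false
  vehicle length ≤ 225 in: 334 ≤ 225 is false
  intended duration ≥ 217 min: 462 ≥ 217 is true
  NOT disabled placard displayed: no → true
  day = Sat: Sun == Sat is false
  hour of day (0-23) ≥ 0: 10 ≥ 0 is true
  vehicle length ≤ 163 in: 334 ≤ 163 is false
  intended duration ≤ 558 min: 462 ≤ 558 is true
Combine:
[1.1.1.1] true AND true = true
[1.1.1] NOT true = false
[1.1.2] false AND false = false
[1.1.3] exactly-one(false, true) = true
[1.1.4.2] false AND false = false
[1.1.4] true → false = false
[1.1] false OR false OR true OR false = true
[1] NOT true = false
[2.1.1] true AND true AND false = false
[2.1.2.2] false OR false = false
[2.1.2] true OR false = true
[2.1.3.1.2] true OR false = true
[2.1.3.1] true → true = true
[2.1.3] NOT true = false
[2.1] exactly-one(false, true, false) = true
[2] NOT true = false
[root] false OR false = false
Overall: false → ticketed

Ticketed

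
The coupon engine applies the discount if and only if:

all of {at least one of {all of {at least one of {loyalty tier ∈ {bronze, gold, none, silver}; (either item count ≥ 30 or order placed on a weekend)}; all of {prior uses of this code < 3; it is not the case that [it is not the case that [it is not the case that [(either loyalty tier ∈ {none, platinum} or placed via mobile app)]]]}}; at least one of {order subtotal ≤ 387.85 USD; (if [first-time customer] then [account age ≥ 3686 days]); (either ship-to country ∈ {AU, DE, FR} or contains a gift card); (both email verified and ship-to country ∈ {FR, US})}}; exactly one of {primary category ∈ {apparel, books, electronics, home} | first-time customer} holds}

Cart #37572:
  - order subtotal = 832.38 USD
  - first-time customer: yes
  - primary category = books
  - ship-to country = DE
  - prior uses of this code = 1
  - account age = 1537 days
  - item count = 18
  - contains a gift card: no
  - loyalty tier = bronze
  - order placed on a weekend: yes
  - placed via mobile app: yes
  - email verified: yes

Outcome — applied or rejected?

Rejected

Atomic conditions:
  loyalty tier ∈ {bronze, gold, none, silver}: bronze is in the set → true
  item count ≥ 30: 18 ≥ 30 is false
  order placed on a weekend: yes → true
  prior uses of this code < 3: 1 < 3 is true
  loyalty tier ∈ {none, platinum}: bronze is not in the set → false
  placed via mobile app: yes → true
  order subtotal ≤ 387.85 USD: 832.38 ≤ 387.85 is false
  first-time customer: yes → true
  account age ≥ 3686 days: 1537 ≥ 3686 is false
  ship-to country ∈ {AU, DE, FR}: DE is in the set → true
  contains a gift card: no → false
  email verified: yes → true
  ship-to country ∈ {FR, US}: DE is not in the set → false
  primary category ∈ {apparel, books, electronics, home}: books is in the set → true
Combine:
[1.1.1.2] false OR true = true
[1.1.1] true OR true = true
[1.1.2.2.1.1.1] false OR true = true
[1.1.2.2.1.1] NOT true = false
[1.1.2.2.1] NOT false = true
[1.1.2.2] NOT true = false
[1.1.2] true AND false = false
[1.1] true AND false = false
[1.2.2] true → false = false
[1.2.3] true OR false = true
[1.2.4] true AND false = false
[1.2] false OR false OR true OR false = true
[1] false OR true = true
[2] exactly-one(true, true) = false
[root] true AND false = false
Overall: false → rejected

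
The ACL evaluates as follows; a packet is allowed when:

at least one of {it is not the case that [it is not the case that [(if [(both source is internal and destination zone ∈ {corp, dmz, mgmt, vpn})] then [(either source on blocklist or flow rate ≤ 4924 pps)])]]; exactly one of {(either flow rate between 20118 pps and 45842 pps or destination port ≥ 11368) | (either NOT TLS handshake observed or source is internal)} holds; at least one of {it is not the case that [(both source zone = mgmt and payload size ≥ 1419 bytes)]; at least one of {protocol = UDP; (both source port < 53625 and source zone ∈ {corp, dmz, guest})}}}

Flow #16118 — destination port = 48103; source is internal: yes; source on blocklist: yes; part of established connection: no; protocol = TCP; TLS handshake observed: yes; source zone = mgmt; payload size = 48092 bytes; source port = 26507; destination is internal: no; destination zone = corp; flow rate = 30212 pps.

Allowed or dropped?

Atomic conditions:
  source is internal: yes → true
  destination zone ∈ {corp, dmz, mgmt, vpn}: corp is in the set → true
  source on blocklist: yes → true
  flow rate ≤ 4924 pps: 30212 ≤ 4924 is false
  flow rate between 20118 pps and 45842 pps: 30212 in [20118, 45842] is true
  destination port ≥ 11368: 48103 ≥ 11368 is true
  NOT TLS handshake observed: yes → false
  source zone = mgmt: mgmt == mgmt is true
  payload size ≥ 1419 bytes: 48092 ≥ 1419 is true
  protocol = UDP: TCP == UDP is false
  source port < 53625: 26507 < 53625 is true
  source zone ∈ {corp, dmz, guest}: mgmt is not in the set → false
Combine:
[1.1.1.1] true AND true = true
[1.1.1.2] true OR false = true
[1.1.1] true → true = true
[1.1] NOT true = false
[1] NOT false = true
[2.1] true OR true = true
[2.2] false OR true = true
[2] exactly-one(true, true) = false
[3.1.1] true AND true = true
[3.1] NOT true = false
[3.2.2] true AND false = false
[3.2] false OR false = false
[3] false OR false = false
[root] true OR false OR false = true
Overall: true → allowed

Allowed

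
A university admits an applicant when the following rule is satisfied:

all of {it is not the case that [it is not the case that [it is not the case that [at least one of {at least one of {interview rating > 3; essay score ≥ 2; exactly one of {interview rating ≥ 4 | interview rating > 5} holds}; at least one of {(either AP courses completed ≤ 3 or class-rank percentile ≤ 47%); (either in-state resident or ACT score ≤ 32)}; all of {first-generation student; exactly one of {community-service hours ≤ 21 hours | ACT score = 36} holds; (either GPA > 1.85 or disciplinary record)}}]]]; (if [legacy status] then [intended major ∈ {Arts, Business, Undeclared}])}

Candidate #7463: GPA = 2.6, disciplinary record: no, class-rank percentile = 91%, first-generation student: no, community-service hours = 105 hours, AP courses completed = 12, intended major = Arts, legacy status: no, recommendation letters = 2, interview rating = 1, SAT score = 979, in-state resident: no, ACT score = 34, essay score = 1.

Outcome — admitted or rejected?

Admitted

Atomic conditions:
  interview rating > 3: 1 > 3 is false
  essay score ≥ 2: 1 ≥ 2 is false
  interview rating ≥ 4: 1 ≥ 4 is false
  interview rating > 5: 1 > 5 is false
  AP courses completed ≤ 3: 12 ≤ 3 is false
  class-rank percentile ≤ 47%: 91 ≤ 47 is false
  in-state resident: no → false
  ACT score ≤ 32: 34 ≤ 32 is false
  first-generation student: no → false
  community-service hours ≤ 21 hours: 105 ≤ 21 is false
  ACT score = 36: 34 == 36 is false
  GPA > 1.85: 2.6 > 1.85 is true
  disciplinary record: no → false
  legacy status: no → false
  intended major ∈ {Arts, Business, Undeclared}: Arts is in the set → true
Combine:
[1.1.1.1.1.3] exactly-one(false, false) = false
[1.1.1.1.1] false OR false OR false = false
[1.1.1.1.2.1] false OR false = false
[1.1.1.1.2.2] false OR false = false
[1.1.1.1.2] false OR false = false
[1.1.1.1.3.2] exactly-one(false, false) = false
[1.1.1.1.3.3] true OR false = true
[1.1.1.1.3] false AND false AND true = false
[1.1.1.1] false OR false OR false = false
[1.1.1] NOT false = true
[1.1] NOT true = false
[1] NOT false = true
[2] false → true (antecedent false ⇒ implication holds) = true
[root] true AND true = true
Overall: true → admitted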